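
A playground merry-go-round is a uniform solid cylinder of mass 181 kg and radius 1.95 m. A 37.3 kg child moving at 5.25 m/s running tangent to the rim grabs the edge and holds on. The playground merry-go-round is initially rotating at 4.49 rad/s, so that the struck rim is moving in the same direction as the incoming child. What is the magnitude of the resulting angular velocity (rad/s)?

About the axle the impulsive forces during the collision are internal, so angular momentum about that axis is conserved.
I_p = ½(181)(1.95)² = 344.1 kg·m². Taking the sense of the child's angular momentum as positive, L_{child} = m v R = (37.3)(5.25)(1.95) = 381.9 kg·m²/s.
L_i = +I_p ω_p + m v R = +(344.1)(4.49) + 381.9 = 1927 kg·m²/s.
After sticking, I_f = I_p + m R² = 344.1 + (37.3)(1.95)² = 486.0 kg·m².
ω_f = L_i / I_f = 1927 / 486.0 = 3.965 rad/s.

|ω_f| ≈ 3.97 rad/s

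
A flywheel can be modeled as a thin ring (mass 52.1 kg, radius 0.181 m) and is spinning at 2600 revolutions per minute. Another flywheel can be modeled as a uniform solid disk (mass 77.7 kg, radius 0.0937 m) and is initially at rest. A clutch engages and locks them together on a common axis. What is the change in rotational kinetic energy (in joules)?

ΔKE ≈ -10500 J

No external torque acts about the common axis, so total angular momentum is conserved.
Moments of inertia: I_A = (52.1)(0.181)² = 1.707 kg·m²; I_B = ½(77.7)(0.0937)² = 0.3411 kg·m².
Taking A's sense as positive: L = (1.707)(2600) = 4438 kg·m²·rpm.
Combined I = 1.707 + 0.3411 = 2.048 kg·m².
ω_f = L / I = 4438 / 2.048 = 2167 rpm.
KE_i = ½ΣIω² = 63270 J; KE_f = ½(2.048)(226.9)² = 52730 J.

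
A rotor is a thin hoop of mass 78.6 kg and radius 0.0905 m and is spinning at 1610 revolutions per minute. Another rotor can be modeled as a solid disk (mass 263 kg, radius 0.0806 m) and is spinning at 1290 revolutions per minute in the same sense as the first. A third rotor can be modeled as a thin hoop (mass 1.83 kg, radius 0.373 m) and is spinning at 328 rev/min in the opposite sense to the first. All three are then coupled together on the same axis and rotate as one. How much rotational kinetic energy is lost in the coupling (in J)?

The coupling torques are internal; angular momentum about the shared axis is conserved.
Moments of inertia: I_A = (78.6)(0.0905)² = 0.6438 kg·m²; I_B = ½(263)(0.0806)² = 0.8543 kg·m²; I_C = (1.83)(0.373)² = 0.2546 kg·m².
Taking A's sense as positive: L = (0.6438)(1610) + (0.8543)(1290) − (0.2546)(328) = 2055 kg·m²·rpm.
Combined I = 0.6438 + 0.8543 + 0.2546 = 1.753 kg·m².
ω_f = L / I = 2055 / 1.753 = 1172 rpm.
KE_i = ½ΣIω² = 17090 J; KE_f = ½(1.753)(122.8)² = 13210 J.

ΔKE lost ≈ 3880 J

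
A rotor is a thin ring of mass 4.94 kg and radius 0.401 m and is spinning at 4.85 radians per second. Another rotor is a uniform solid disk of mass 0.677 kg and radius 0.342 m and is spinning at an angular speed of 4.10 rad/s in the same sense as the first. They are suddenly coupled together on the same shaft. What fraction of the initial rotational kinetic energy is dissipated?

No external torque acts about the common axis, so total angular momentum is conserved.
Moments of inertia: I_A = (4.94)(0.401)² = 0.7944 kg·m²; I_B = ½(0.677)(0.342)² = 0.03959 kg·m².
Taking A's sense as positive: L = (0.7944)(4.85) + (0.03959)(4.10) = 4.015 kg·m²·rad/s.
Combined I = 0.7944 + 0.03959 = 0.8339 kg·m².
ω_f = L / I = 4.015 / 0.8339 = 4.814 rad/s.
KE_i = ½ΣIω² = 9.675 J; KE_f = ½(0.8339)(4.814)² = 9.665 J.
Fraction dissipated = (KE_i − KE_f)/KE_i = 0.001096.

fraction ≈ 0.00110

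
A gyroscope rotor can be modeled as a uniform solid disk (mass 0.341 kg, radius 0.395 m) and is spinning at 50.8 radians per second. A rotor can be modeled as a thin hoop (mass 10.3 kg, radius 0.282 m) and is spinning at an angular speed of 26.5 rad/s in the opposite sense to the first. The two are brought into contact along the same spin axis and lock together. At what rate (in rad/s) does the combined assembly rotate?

No external torque acts about the common axis, so total angular momentum is conserved.
Moments of inertia: I_A = ½(0.341)(0.395)² = 0.02660 kg·m²; I_B = (10.3)(0.282)² = 0.8191 kg·m².
Taking A's sense as positive: L = (0.02660)(50.8) − (0.8191)(26.5) = -20.35 kg·m²·rad/s.
Combined I = 0.02660 + 0.8191 = 0.8457 kg·m².
ω_f = L / I = -20.35 / 0.8457 = -24.07 rad/s.

|ω_f| ≈ 24.1 rad/s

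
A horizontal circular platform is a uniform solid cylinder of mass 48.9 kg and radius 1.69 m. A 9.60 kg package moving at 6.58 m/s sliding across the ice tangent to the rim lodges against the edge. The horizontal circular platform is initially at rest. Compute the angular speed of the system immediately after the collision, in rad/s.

|ω_f| ≈ 1.10 rad/s

About the central axle the impulsive forces during the collision are internal, so angular momentum about that axis is conserved.
I_p = ½(48.9)(1.69)² = 69.83 kg·m². Taking the sense of the package's angular momentum as positive, L_{package} = m v R = (9.60)(6.58)(1.69) = 106.8 kg·m²/s.
L_i = 0 + 106.8 = 106.8 kg·m²/s.
After sticking, I_f = I_p + m R² = 69.83 + (9.60)(1.69)² = 97.25 kg·m².
ω_f = L_i / I_f = 106.8 / 97.25 = 1.098 rad/s.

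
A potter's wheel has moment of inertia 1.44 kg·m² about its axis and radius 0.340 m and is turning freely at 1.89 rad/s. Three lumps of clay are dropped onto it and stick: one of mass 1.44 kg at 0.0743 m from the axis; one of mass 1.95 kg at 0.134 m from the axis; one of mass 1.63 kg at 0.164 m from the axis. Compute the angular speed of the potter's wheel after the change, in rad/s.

ω_f ≈ 1.78 rad/s

No external torque acts about the axis; L_before = L_after.
Added inertia Σmr² = (1.44)(0.0743)² + (1.95)(0.134)² + (1.63)(0.164)² = 0.08680 kg·m²; I_f = 1.440 + 0.08680 = 1.527 kg·m².
ω_f = I_p ω_i / I_f = (1.440)(1.89) / 1.527 = 1.783 rad/s.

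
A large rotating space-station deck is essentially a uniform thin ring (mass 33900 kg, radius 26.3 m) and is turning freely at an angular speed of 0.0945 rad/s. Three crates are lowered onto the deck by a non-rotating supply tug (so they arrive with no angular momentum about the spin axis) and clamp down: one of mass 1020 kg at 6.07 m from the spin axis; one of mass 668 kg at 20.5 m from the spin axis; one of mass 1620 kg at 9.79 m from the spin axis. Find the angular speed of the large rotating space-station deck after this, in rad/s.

No external torque acts about the spin axis; L_before = L_after.
I_p = (33900)(26.3)² = 2.345e+07 kg·m².
Added inertia Σmr² = (1020)(6.07)² + (668)(20.5)² + (1620)(9.79)² = 4.736e+05 kg·m²; I_f = 2.345e+07 + 4.736e+05 = 2.392e+07 kg·m².
ω_f = I_p ω_i / I_f = (2.345e+07)(0.0945) / 2.392e+07 = 0.09263 rad/s.

ω_f ≈ 0.0926 rad/s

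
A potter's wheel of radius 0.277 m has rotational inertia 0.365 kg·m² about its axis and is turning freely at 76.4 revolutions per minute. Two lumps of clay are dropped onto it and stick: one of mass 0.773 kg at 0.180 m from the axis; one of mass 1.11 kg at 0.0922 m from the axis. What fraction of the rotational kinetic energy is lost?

No external torque acts about the axis; L_before = L_after.
Added inertia Σmr² = (0.773)(0.180)² + (1.11)(0.0922)² = 0.03448 kg·m²; I_f = 0.3650 + 0.03448 = 0.3995 kg·m².
ω_f = I_p ω_i / I_f = (0.3650)(76.4) / 0.3995 = 69.81 rpm.
KE_i = ½(0.3650)(8.001 rad/s)² = 11.68 J; KE_f = ½(0.3995)(7.310)² = 10.67 J.
Fraction lost = 0.08631.

fraction ≈ 0.0863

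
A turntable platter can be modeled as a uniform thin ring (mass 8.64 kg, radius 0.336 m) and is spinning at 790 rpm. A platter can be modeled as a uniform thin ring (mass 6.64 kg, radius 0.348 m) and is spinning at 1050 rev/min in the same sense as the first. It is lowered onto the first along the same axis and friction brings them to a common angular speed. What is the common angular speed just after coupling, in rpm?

|ω_f| ≈ 907 rpm

No external torque acts about the common axis, so total angular momentum is conserved.
Moments of inertia: I_A = (8.64)(0.336)² = 0.9754 kg·m²; I_B = (6.64)(0.348)² = 0.8041 kg·m².
Taking A's sense as positive: L = (0.9754)(790) + (0.8041)(1050) = 1615 kg·m²·rpm.
Combined I = 0.9754 + 0.8041 = 1.780 kg·m².
ω_f = L / I = 1615 / 1.780 = 907.5 rpm.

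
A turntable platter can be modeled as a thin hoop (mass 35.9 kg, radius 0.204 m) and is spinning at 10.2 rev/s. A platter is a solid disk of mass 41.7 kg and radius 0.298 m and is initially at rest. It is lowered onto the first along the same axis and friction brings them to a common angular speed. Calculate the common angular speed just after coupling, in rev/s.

|ω_f| ≈ 4.55 rev/s

The coupling torques are internal; angular momentum about the shared axis is conserved.
Moments of inertia: I_A = (35.9)(0.204)² = 1.494 kg·m²; I_B = ½(41.7)(0.298)² = 1.852 kg·m².
Taking A's sense as positive: L = (1.494)(10.2) = 15.24 kg·m²·rev/s.
Combined I = 1.494 + 1.852 = 3.346 kg·m².
ω_f = L / I = 15.24 / 3.346 = 4.555 rev/s.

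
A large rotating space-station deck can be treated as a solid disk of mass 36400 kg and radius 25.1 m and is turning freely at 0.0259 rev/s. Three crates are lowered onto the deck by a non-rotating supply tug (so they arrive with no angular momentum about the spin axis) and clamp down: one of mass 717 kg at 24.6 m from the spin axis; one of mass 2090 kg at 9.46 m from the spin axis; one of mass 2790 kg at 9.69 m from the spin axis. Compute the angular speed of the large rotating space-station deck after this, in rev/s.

ω_f ≈ 0.0240 rev/s

The added mass arrives with no angular momentum about the spin axis, and any external torque about the spin axis is negligible, so the system's angular momentum is conserved.
I_p = ½(36400)(25.1)² = 1.147e+07 kg·m².
Added inertia Σmr² = (717)(24.6)² + (2090)(9.46)² + (2790)(9.69)² = 8.829e+05 kg·m²; I_f = 1.147e+07 + 8.829e+05 = 1.235e+07 kg·m².
ω_f = I_p ω_i / I_f = (1.147e+07)(0.0259) / 1.235e+07 = 0.02405 rev/s.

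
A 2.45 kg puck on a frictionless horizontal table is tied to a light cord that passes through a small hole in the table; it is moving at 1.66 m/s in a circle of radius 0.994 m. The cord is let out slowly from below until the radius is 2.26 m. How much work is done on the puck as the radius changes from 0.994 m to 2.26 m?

W ≈ -2.72 J

The only horizontal force on the mass is along the cord (radial), so it exerts no torque about the hole and angular momentum m v r is conserved.
v₂ = v₁ r₁ / r₂ = (1.66)(0.994) / (2.26) = 0.7301 m/s.
W = ΔKE = ½m(v₂² − v₁²) = -2.723 J.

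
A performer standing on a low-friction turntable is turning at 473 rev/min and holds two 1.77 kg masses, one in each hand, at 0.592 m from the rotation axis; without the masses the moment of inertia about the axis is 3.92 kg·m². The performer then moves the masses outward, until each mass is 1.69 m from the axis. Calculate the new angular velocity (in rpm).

Angular momentum about the spin axis is conserved since the torque about it is zero.
I₁ = 3.92 + 2(1.77)(0.592)² = 5.161 kg·m²; I₂ = 3.92 + 2(1.77)(1.69)² = 14.03 kg·m².
ω₂ = I₁ω₁ / I₂ = (5.161)(473 rpm) / (14.03) = 174.0 rpm.

ω₂ ≈ 174 rpm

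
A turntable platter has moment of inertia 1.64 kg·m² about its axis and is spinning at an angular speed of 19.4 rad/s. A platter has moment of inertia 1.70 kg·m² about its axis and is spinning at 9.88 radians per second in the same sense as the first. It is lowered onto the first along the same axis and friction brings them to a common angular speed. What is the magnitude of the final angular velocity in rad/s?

|ω_f| ≈ 14.6 rad/s

The coupling torques are internal; angular momentum about the shared axis is conserved.
Taking A's sense as positive: L = (1.640)(19.4) + (1.700)(9.88) = 48.61 kg·m²·rad/s.
Combined I = 1.640 + 1.700 = 3.340 kg·m².
ω_f = L / I = 48.61 / 3.340 = 14.55 rad/s.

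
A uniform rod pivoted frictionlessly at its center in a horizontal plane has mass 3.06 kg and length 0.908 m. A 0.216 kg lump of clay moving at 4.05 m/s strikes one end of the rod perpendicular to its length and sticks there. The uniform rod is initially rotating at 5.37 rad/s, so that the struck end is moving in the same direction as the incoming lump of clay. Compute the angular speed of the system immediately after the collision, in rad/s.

|ω_f| ≈ 5.99 rad/s

About the pivot the impulsive forces during the collision are internal, so angular momentum about that axis is conserved.
I_p = (1/12)(3.06)(0.908)² = 0.2102 kg·m². Taking the sense of the lump of clay's angular momentum as positive, L_{lump} = m v R = (0.216)(4.05)(0.908/2) = 0.3972 kg·m²/s.
L_i = +I_p ω_p + m v R = +(0.2102)(5.37) + 0.3972 = 1.526 kg·m²/s.
After sticking, I_f = I_p + m R² = 0.2102 + (0.216)(0.908/2)² = 0.2548 kg·m².
ω_f = L_i / I_f = 1.526 / 0.2548 = 5.991 rad/s.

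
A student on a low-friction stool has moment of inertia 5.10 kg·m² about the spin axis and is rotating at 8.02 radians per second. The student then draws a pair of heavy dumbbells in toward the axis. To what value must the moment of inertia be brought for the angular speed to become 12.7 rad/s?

Angular momentum about the spin axis is conserved since the torque about it is zero.
I₂ = I₁ω₁ / ω₂ = (5.10)(8.02) / (12.7) = 3.221 kg·m².

I₂ ≈ 3.22 kg·m²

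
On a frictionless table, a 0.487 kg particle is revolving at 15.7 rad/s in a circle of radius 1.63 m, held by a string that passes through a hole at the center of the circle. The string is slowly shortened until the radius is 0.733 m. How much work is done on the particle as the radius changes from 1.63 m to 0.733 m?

W ≈ 629 J

The constraining force is radial, so m r² ω about the center is conserved.
ω₂ = ω₁ (r₁/r₂)² = (15.7)(1.63/0.733)² = 77.64 rad/s.
W = ΔKE = ½m(v₂² − v₁²) = 629.1 J.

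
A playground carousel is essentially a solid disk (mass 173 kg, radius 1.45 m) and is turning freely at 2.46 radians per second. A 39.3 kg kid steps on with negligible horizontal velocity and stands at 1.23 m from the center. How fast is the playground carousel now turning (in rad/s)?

ω_f ≈ 1.85 rad/s

The added mass arrives with no angular momentum about the center, and any external torque about the center is negligible, so the system's angular momentum is conserved.
I_p = ½(173)(1.45)² = 181.9 kg·m².
Added inertia Σmr² = (39.3)(1.23)² = 59.46 kg·m²; I_f = 181.9 + 59.46 = 241.3 kg·m².
ω_f = I_p ω_i / I_f = (181.9)(2.46) / 241.3 = 1.854 rad/s.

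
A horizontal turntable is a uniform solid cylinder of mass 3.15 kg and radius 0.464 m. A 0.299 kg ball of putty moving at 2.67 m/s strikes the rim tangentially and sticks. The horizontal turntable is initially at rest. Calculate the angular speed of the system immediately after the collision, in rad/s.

The axle reaction passes through the axle and exerts no torque about it; angular momentum about the axle is conserved through the impact.
I_p = ½(3.15)(0.464)² = 0.3391 kg·m². Taking the sense of the ball of putty's angular momentum as positive, L_{ball} = m v R = (0.299)(2.67)(0.464) = 0.3704 kg·m²/s.
L_i = 0 + 0.3704 = 0.3704 kg·m²/s.
After sticking, I_f = I_p + m R² = 0.3391 + (0.299)(0.464)² = 0.4035 kg·m².
ω_f = L_i / I_f = 0.3704 / 0.4035 = 0.9181 rad/s.

|ω_f| ≈ 0.918 rad/s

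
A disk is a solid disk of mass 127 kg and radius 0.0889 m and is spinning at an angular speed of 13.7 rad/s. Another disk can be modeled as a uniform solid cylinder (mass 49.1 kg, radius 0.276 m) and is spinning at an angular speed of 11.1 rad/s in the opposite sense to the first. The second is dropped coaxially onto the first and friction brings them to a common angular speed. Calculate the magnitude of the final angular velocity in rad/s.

|ω_f| ≈ 5.85 rad/s

No external torque acts about the common axis, so total angular momentum is conserved.
Moments of inertia: I_A = ½(127)(0.0889)² = 0.5019 kg·m²; I_B = ½(49.1)(0.276)² = 1.870 kg·m².
Taking A's sense as positive: L = (0.5019)(13.7) − (1.870)(11.1) = -13.88 kg·m²·rad/s.
Combined I = 0.5019 + 1.870 = 2.372 kg·m².
ω_f = L / I = -13.88 / 2.372 = -5.853 rad/s.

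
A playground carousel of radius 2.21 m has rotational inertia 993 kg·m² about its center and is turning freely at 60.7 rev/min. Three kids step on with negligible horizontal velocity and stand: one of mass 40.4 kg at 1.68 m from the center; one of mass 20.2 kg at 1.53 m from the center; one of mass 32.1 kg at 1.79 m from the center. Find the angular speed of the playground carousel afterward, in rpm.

ω_f ≈ 47.9 rpm

The added mass arrives with no angular momentum about the center, and any external torque about the center is negligible, so the system's angular momentum is conserved.
Added inertia Σmr² = (40.4)(1.68)² + (20.2)(1.53)² + (32.1)(1.79)² = 264.2 kg·m²; I_f = 993.0 + 264.2 = 1257 kg·m².
ω_f = I_p ω_i / I_f = (993.0)(60.7) / 1257 = 47.95 rpm.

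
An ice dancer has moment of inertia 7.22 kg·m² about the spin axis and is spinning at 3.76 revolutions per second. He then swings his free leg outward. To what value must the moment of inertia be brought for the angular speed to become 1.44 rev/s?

I₂ ≈ 18.9 kg·m²

No external torque acts about the spin axis, so angular momentum is conserved.
I₂ = I₁ω₁ / ω₂ = (7.22)(3.76) / (1.44) = 18.85 kg·m².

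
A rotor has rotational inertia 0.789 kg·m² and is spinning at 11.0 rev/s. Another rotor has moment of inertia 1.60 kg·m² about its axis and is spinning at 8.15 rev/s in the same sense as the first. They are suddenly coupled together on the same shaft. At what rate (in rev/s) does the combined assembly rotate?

No external torque acts about the common axis, so total angular momentum is conserved.
Taking A's sense as positive: L = (0.7890)(11.0) + (1.600)(8.15) = 21.72 kg·m²·rev/s.
Combined I = 0.7890 + 1.600 = 2.389 kg·m².
ω_f = L / I = 21.72 / 2.389 = 9.091 rev/s.

|ω_f| ≈ 9.09 rev/s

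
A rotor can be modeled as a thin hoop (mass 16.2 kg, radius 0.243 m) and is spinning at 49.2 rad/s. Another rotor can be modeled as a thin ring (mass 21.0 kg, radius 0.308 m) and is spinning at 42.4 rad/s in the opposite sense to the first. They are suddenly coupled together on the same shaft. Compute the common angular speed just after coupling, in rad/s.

The coupling torques are internal; angular momentum about the shared axis is conserved.
Moments of inertia: I_A = (16.2)(0.243)² = 0.9566 kg·m²; I_B = (21.0)(0.308)² = 1.992 kg·m².
Taking A's sense as positive: L = (0.9566)(49.2) − (1.992)(42.4) = -37.40 kg·m²·rad/s.
Combined I = 0.9566 + 1.992 = 2.949 kg·m².
ω_f = L / I = -37.40 / 2.949 = -12.68 rad/s.

|ω_f| ≈ 12.7 rad/s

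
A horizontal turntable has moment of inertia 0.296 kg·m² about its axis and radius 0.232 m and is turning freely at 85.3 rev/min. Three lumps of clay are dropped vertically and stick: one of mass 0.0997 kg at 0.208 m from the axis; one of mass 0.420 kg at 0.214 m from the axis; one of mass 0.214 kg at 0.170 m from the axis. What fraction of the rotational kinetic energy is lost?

fraction ≈ 0.0913

No external torque acts about the axis; L_before = L_after.
Added inertia Σmr² = (0.0997)(0.208)² + (0.420)(0.214)² + (0.214)(0.170)² = 0.02973 kg·m²; I_f = 0.2960 + 0.02973 = 0.3257 kg·m².
ω_f = I_p ω_i / I_f = (0.2960)(85.3) / 0.3257 = 77.51 rpm.
KE_i = ½(0.2960)(8.933 rad/s)² = 11.81 J; KE_f = ½(0.3257)(8.117)² = 10.73 J.
Fraction lost = 0.09128.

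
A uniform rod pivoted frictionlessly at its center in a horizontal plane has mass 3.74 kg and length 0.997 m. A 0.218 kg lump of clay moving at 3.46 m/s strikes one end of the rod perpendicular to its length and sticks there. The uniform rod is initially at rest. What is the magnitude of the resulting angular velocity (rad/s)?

The axle reaction passes through the pivot and exerts no torque about it; angular momentum about the pivot is conserved through the impact.
I_p = (1/12)(3.74)(0.997)² = 0.3098 kg·m². Taking the sense of the lump of clay's angular momentum as positive, L_{lump} = m v R = (0.218)(3.46)(0.997/2) = 0.3760 kg·m²/s.
L_i = 0 + 0.3760 = 0.3760 kg·m²/s.
After sticking, I_f = I_p + m R² = 0.3098 + (0.218)(0.997/2)² = 0.3640 kg·m².
ω_f = L_i / I_f = 0.3760 / 0.3640 = 1.033 rad/s.

|ω_f| ≈ 1.03 rad/s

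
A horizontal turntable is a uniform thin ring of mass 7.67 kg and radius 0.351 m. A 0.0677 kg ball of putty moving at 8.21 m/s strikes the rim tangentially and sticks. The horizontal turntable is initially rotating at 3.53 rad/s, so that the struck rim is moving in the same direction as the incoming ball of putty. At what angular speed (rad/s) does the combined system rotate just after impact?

About the axle the impulsive forces during the collision are internal, so angular momentum about that axis is conserved.
I_p = (7.67)(0.351)² = 0.9450 kg·m². Taking the sense of the ball of putty's angular momentum as positive, L_{ball} = m v R = (0.0677)(8.21)(0.351) = 0.1951 kg·m²/s.
L_i = +I_p ω_p + m v R = +(0.9450)(3.53) + 0.1951 = 3.531 kg·m²/s.
After sticking, I_f = I_p + m R² = 0.9450 + (0.0677)(0.351)² = 0.9533 kg·m².
ω_f = L_i / I_f = 3.531 / 0.9533 = 3.704 rad/s.

|ω_f| ≈ 3.70 rad/s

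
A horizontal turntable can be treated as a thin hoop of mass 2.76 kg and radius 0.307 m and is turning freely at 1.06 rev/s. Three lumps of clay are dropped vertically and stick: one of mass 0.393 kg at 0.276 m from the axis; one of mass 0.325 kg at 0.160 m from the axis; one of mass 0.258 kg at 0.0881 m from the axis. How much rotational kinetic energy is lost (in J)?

No external torque acts about the axis; L_before = L_after.
I_p = (2.76)(0.307)² = 0.2601 kg·m².
Added inertia Σmr² = (0.393)(0.276)² + (0.325)(0.160)² + (0.258)(0.0881)² = 0.04026 kg·m²; I_f = 0.2601 + 0.04026 = 0.3004 kg·m².
ω_f = I_p ω_i / I_f = (0.2601)(1.06) / 0.3004 = 0.9179 rev/s.
KE_i = ½(0.2601)(6.660 rad/s)² = 5.769 J; KE_f = ½(0.3004)(5.768)² = 4.996 J.

energy lost ≈ 0.773 J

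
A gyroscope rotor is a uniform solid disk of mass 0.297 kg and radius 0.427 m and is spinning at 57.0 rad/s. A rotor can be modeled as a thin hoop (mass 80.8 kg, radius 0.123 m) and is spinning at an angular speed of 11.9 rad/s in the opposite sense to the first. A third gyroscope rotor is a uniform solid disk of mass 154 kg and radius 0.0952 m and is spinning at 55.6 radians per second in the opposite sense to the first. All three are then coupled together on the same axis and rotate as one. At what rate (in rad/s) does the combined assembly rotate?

The coupling torques are internal; angular momentum about the shared axis is conserved.
Moments of inertia: I_A = ½(0.297)(0.427)² = 0.02708 kg·m²; I_B = (80.8)(0.123)² = 1.222 kg·m²; I_C = ½(154)(0.0952)² = 0.6979 kg·m².
Taking A's sense as positive: L = (0.02708)(57.0) − (1.222)(11.9) − (0.6979)(55.6) = -51.80 kg·m²·rad/s.
Combined I = 0.02708 + 1.222 + 0.6979 = 1.947 kg·m².
ω_f = L / I = -51.80 / 1.947 = -26.60 rad/s.

|ω_f| ≈ 26.6 rad/s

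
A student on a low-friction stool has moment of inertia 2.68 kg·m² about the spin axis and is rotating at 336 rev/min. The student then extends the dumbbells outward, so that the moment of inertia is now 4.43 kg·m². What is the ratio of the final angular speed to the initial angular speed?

Angular momentum about the spin axis is conserved since the torque about it is zero.
ω₂/ω₁ = I₁/I₂ = 2.680 / 4.430 = 0.6050.

ω₂/ω₁ ≈ 0.605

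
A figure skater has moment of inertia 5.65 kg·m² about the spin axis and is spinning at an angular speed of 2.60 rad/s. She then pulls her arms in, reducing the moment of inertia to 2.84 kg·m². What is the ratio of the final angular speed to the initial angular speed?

Angular momentum about the spin axis is conserved since the torque about it is zero.
ω₂/ω₁ = I₁/I₂ = 5.650 / 2.840 = 1.989.

ω₂/ω₁ ≈ 1.99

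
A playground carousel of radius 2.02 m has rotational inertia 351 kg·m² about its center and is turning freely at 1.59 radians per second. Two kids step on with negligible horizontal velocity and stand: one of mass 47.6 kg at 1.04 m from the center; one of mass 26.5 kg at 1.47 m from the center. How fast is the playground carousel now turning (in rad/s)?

The added mass arrives with no angular momentum about the center, and any external torque about the center is negligible, so the system's angular momentum is conserved.
Added inertia Σmr² = (47.6)(1.04)² + (26.5)(1.47)² = 108.7 kg·m²; I_f = 351.0 + 108.7 = 459.7 kg·m².
ω_f = I_p ω_i / I_f = (351.0)(1.59) / 459.7 = 1.214 rad/s.

ω_f ≈ 1.21 rad/s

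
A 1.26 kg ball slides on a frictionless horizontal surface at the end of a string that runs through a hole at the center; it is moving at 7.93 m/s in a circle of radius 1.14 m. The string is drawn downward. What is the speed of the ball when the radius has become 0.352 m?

The only horizontal force on the mass is along the cord (radial), so it exerts no torque about the hole and angular momentum m v r is conserved.
v₂ = v₁ r₁ / r₂ = (7.93)(1.14) / (0.352) = 25.68 m/s.

v₂ ≈ 25.7 m/s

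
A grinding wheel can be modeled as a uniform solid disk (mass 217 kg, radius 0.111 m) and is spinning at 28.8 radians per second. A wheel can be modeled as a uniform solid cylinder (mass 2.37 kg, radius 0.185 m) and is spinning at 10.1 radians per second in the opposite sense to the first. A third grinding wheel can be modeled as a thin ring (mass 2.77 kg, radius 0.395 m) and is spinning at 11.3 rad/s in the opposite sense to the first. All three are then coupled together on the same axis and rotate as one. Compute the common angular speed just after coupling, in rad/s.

No external torque acts about the common axis, so total angular momentum is conserved.
Moments of inertia: I_A = ½(217)(0.111)² = 1.337 kg·m²; I_B = ½(2.37)(0.185)² = 0.04056 kg·m²; I_C = (2.77)(0.395)² = 0.4322 kg·m².
Taking A's sense as positive: L = (1.337)(28.8) − (0.04056)(10.1) − (0.4322)(11.3) = 33.21 kg·m²·rad/s.
Combined I = 1.337 + 0.04056 + 0.4322 = 1.810 kg·m².
ω_f = L / I = 33.21 / 1.810 = 18.35 rad/s.

|ω_f| ≈ 18.4 rad/s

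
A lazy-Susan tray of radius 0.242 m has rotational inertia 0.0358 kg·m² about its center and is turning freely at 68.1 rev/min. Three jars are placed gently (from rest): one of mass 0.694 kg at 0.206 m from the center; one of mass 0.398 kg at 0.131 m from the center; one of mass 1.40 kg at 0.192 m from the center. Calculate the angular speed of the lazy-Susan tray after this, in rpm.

ω_f ≈ 19.7 rpm

No external torque acts about the center; L_before = L_after.
Added inertia Σmr² = (0.694)(0.206)² + (0.398)(0.131)² + (1.40)(0.192)² = 0.08789 kg·m²; I_f = 0.03580 + 0.08789 = 0.1237 kg·m².
ω_f = I_p ω_i / I_f = (0.03580)(68.1) / 0.1237 = 19.71 rpm.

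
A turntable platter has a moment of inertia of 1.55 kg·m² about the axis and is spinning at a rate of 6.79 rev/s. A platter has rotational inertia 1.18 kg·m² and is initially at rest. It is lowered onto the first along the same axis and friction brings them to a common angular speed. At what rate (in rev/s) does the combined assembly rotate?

|ω_f| ≈ 3.86 rev/s

No external torque acts about the common axis, so total angular momentum is conserved.
Taking A's sense as positive: L = (1.550)(6.79) = 10.52 kg·m²·rev/s.
Combined I = 1.550 + 1.180 = 2.730 kg·m².
ω_f = L / I = 10.52 / 2.730 = 3.855 rev/s.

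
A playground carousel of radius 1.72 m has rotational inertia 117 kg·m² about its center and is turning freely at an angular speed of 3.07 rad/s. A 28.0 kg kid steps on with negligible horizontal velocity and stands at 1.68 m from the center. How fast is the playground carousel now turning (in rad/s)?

The added mass arrives with no angular momentum about the center, and any external torque about the center is negligible, so the system's angular momentum is conserved.
Added inertia Σmr² = (28.0)(1.68)² = 79.03 kg·m²; I_f = 117.0 + 79.03 = 196.0 kg·m².
ω_f = I_p ω_i / I_f = (117.0)(3.07) / 196.0 = 1.832 rad/s.

ω_f ≈ 1.83 rad/s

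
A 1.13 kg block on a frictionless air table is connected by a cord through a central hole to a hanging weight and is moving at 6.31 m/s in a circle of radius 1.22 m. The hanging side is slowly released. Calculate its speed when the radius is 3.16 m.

v₂ ≈ 2.44 m/s

The only horizontal force on the mass is along the cord (radial), so it exerts no torque about the hole and angular momentum m v r is conserved.
v₂ = v₁ r₁ / r₂ = (6.31)(1.22) / (3.16) = 2.436 m/s.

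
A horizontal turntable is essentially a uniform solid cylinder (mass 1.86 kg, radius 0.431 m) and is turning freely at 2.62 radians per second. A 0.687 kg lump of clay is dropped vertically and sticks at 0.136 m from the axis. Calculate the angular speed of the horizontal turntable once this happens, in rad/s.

ω_f ≈ 2.44 rad/s

No external torque acts about the axis; L_before = L_after.
I_p = ½(1.86)(0.431)² = 0.1728 kg·m².
Added inertia Σmr² = (0.687)(0.136)² = 0.01271 kg·m²; I_f = 0.1728 + 0.01271 = 0.1855 kg·m².
ω_f = I_p ω_i / I_f = (0.1728)(2.62) / 0.1855 = 2.440 rad/s.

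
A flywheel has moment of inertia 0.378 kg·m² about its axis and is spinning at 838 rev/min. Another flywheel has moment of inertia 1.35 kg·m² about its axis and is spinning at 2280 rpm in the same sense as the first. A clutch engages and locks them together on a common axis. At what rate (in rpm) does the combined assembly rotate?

|ω_f| ≈ 1960 rpm

The coupling torques are internal; angular momentum about the shared axis is conserved.
Taking A's sense as positive: L = (0.3780)(838) + (1.350)(2280) = 3395 kg·m²·rpm.
Combined I = 0.3780 + 1.350 = 1.728 kg·m².
ω_f = L / I = 3395 / 1.728 = 1965 rpm.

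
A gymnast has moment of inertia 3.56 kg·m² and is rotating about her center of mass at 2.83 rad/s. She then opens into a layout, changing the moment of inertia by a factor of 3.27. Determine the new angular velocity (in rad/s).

ω₂ ≈ 0.865 rad/s

Angular momentum about the spin axis is conserved since the torque about it is zero.
I₂ = 3.27 × 3.56 = 11.64 kg·m².
ω₂ = I₁ω₁ / I₂ = (3.560)(2.83 rad/s) / (11.64) = 0.8654 rad/s.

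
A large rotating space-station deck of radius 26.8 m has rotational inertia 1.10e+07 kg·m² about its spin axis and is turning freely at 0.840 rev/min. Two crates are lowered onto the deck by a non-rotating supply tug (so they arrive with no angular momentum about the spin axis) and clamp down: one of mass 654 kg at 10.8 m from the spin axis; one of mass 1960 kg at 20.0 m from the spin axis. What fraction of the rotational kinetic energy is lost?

fraction ≈ 0.0725

No external torque acts about the spin axis; L_before = L_after.
Added inertia Σmr² = (654)(10.8)² + (1960)(20.0)² = 8.603e+05 kg·m²; I_f = 1.100e+07 + 8.603e+05 = 1.186e+07 kg·m².
ω_f = I_p ω_i / I_f = (1.100e+07)(0.840) / 1.186e+07 = 0.7791 rpm.
KE_i = ½(1.100e+07)(0.08796 rad/s)² = 42560 J; KE_f = ½(1.186e+07)(0.08158)² = 39470 J.
Fraction lost = 0.07253.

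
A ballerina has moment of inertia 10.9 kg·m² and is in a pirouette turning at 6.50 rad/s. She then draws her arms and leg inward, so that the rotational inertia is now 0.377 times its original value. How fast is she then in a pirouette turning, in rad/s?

Angular momentum about the spin axis is conserved since the torque about it is zero.
I₂ = 0.377 × 10.9 = 4.109 kg·m².
ω₂ = I₁ω₁ / I₂ = (10.90)(6.50 rad/s) / (4.109) = 17.24 rad/s.

ω₂ ≈ 17.2 rad/s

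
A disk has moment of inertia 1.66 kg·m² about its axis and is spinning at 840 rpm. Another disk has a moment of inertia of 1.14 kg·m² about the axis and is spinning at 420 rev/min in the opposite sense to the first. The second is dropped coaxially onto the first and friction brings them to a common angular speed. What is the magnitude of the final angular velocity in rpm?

|ω_f| ≈ 327 rpm

The coupling torques are internal; angular momentum about the shared axis is conserved.
Taking A's sense as positive: L = (1.660)(840) − (1.140)(420) = 915.6 kg·m²·rpm.
Combined I = 1.660 + 1.140 = 2.800 kg·m².
ω_f = L / I = 915.6 / 2.800 = 327.0 rpm.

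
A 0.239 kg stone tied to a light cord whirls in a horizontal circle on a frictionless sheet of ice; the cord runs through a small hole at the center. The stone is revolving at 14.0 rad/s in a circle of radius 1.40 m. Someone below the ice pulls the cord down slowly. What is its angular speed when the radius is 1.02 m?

ω₂ ≈ 26.4 rad/s

The constraining force is radial, so m r² ω about the center is conserved.
ω₂ = ω₁ (r₁/r₂)² = (14.0)(1.40/1.02)² = 26.37 rad/s.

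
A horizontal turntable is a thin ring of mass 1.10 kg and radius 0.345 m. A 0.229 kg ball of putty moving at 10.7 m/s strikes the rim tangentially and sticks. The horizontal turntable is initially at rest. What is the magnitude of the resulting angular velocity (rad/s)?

About the axle the impulsive forces during the collision are internal, so angular momentum about that axis is conserved.
I_p = (1.10)(0.345)² = 0.1309 kg·m². Taking the sense of the ball of putty's angular momentum as positive, L_{ball} = m v R = (0.229)(10.7)(0.345) = 0.8454 kg·m²/s.
L_i = 0 + 0.8454 = 0.8454 kg·m²/s.
After sticking, I_f = I_p + m R² = 0.1309 + (0.229)(0.345)² = 0.1582 kg·m².
ω_f = L_i / I_f = 0.8454 / 0.1582 = 5.344 rad/s.

|ω_f| ≈ 5.34 rad/s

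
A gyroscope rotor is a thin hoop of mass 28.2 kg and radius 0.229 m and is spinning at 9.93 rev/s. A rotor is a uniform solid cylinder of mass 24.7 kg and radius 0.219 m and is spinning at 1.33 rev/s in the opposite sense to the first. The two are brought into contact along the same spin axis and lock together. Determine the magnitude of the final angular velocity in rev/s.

The coupling torques are internal; angular momentum about the shared axis is conserved.
Moments of inertia: I_A = (28.2)(0.229)² = 1.479 kg·m²; I_B = ½(24.7)(0.219)² = 0.5923 kg·m².
Taking A's sense as positive: L = (1.479)(9.93) − (0.5923)(1.33) = 13.90 kg·m²·rev/s.
Combined I = 1.479 + 0.5923 = 2.071 kg·m².
ω_f = L / I = 13.90 / 2.071 = 6.710 rev/s.

|ω_f| ≈ 6.71 rev/s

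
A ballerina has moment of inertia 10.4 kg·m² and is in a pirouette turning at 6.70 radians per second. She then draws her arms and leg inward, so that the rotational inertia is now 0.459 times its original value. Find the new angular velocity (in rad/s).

No external torque acts about the spin axis, so angular momentum is conserved.
I₂ = 0.459 × 10.4 = 4.774 kg·m².
ω₂ = I₁ω₁ / I₂ = (10.40)(6.70 rad/s) / (4.774) = 14.60 rad/s.

ω₂ ≈ 14.6 rad/s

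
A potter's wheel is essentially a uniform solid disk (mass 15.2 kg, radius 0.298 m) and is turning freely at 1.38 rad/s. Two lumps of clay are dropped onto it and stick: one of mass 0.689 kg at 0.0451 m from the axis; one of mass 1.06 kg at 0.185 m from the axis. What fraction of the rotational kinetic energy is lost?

The added mass arrives with no angular momentum about the axis, and any external torque about the axis is negligible, so the system's angular momentum is conserved.
I_p = ½(15.2)(0.298)² = 0.6749 kg·m².
Added inertia Σmr² = (0.689)(0.0451)² + (1.06)(0.185)² = 0.03768 kg·m²; I_f = 0.6749 + 0.03768 = 0.7126 kg·m².
ω_f = I_p ω_i / I_f = (0.6749)(1.38) / 0.7126 = 1.307 rad/s.
KE_i = ½(0.6749)(1.380 rad/s)² = 0.6426 J; KE_f = ½(0.7126)(1.307)² = 0.6087 J.
Fraction lost = 0.05288.

fraction ≈ 0.0529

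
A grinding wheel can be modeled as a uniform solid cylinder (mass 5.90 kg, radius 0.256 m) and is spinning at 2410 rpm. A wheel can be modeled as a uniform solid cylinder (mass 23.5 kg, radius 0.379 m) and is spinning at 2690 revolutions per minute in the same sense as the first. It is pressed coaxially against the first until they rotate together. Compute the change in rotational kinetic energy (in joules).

ΔKE ≈ -74.6 J

No external torque acts about the common axis, so total angular momentum is conserved.
Moments of inertia: I_A = ½(5.90)(0.256)² = 0.1933 kg·m²; I_B = ½(23.5)(0.379)² = 1.688 kg·m².
Taking A's sense as positive: L = (0.1933)(2410) + (1.688)(2690) = 5006 kg·m²·rpm.
Combined I = 0.1933 + 1.688 = 1.881 kg·m².
ω_f = L / I = 5006 / 1.881 = 2661 rpm.
KE_i = ½ΣIω² = 73120 J; KE_f = ½(1.881)(278.7)² = 73050 J.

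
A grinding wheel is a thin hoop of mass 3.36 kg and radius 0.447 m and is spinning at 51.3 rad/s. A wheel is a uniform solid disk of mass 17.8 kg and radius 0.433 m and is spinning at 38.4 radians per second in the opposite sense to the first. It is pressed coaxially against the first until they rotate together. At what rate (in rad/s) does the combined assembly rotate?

The coupling torques are internal; angular momentum about the shared axis is conserved.
Moments of inertia: I_A = (3.36)(0.447)² = 0.6714 kg·m²; I_B = ½(17.8)(0.433)² = 1.669 kg·m².
Taking A's sense as positive: L = (0.6714)(51.3) − (1.669)(38.4) = -29.64 kg·m²·rad/s.
Combined I = 0.6714 + 1.669 = 2.340 kg·m².
ω_f = L / I = -29.64 / 2.340 = -12.66 rad/s.

|ω_f| ≈ 12.7 rad/s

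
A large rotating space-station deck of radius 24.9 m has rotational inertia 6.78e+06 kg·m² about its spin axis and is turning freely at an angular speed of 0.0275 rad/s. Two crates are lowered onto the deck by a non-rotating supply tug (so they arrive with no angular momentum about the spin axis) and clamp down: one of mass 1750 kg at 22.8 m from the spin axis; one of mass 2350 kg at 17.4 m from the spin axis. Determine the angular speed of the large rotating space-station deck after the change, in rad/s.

The added mass arrives with no angular momentum about the spin axis, and any external torque about the spin axis is negligible, so the system's angular momentum is conserved.
Added inertia Σmr² = (1750)(22.8)² + (2350)(17.4)² = 1.621e+06 kg·m²; I_f = 6.780e+06 + 1.621e+06 = 8.401e+06 kg·m².
ω_f = I_p ω_i / I_f = (6.780e+06)(0.0275) / 8.401e+06 = 0.02219 rad/s.

ω_f ≈ 0.0222 rad/s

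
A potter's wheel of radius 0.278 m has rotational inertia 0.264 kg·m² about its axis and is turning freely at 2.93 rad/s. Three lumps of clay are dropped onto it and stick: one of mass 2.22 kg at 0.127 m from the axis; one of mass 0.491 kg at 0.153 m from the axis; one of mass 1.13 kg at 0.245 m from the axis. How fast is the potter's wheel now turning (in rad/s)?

ω_f ≈ 2.04 rad/s

No external torque acts about the axis; L_before = L_after.
Added inertia Σmr² = (2.22)(0.127)² + (0.491)(0.153)² + (1.13)(0.245)² = 0.1151 kg·m²; I_f = 0.2640 + 0.1151 = 0.3791 kg·m².
ω_f = I_p ω_i / I_f = (0.2640)(2.93) / 0.3791 = 2.040 rad/s.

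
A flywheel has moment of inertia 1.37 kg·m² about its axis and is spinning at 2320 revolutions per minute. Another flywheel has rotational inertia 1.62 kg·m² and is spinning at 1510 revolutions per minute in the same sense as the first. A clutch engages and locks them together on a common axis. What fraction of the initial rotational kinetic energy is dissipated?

fraction ≈ 0.0440

No external torque acts about the common axis, so total angular momentum is conserved.
Taking A's sense as positive: L = (1.370)(2320) + (1.620)(1510) = 5625 kg·m²·rpm.
Combined I = 1.370 + 1.620 = 2.990 kg·m².
ω_f = L / I = 5625 / 2.990 = 1881 rpm.
KE_i = ½ΣIω² = 60690 J; KE_f = ½(2.990)(197.0)² = 58010 J.
Fraction dissipated = (KE_i − KE_f)/KE_i = 0.04400.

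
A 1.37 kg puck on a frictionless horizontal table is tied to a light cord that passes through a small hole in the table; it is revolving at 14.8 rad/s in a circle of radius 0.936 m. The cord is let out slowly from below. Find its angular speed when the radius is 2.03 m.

ω₂ ≈ 3.15 rad/s

No torque about the axis ⇒ m r₁² ω₁ = m r₂² ω₂.
ω₂ = ω₁ (r₁/r₂)² = (14.8)(0.936/2.03)² = 3.146 rad/s.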